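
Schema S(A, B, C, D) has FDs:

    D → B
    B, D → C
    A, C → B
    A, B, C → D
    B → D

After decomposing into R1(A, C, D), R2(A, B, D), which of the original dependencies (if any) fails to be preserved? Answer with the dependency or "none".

none

D → B lies within R2.
B, D → C: restricted closure across fragments reaches C.
A, C → B: restricted closure across fragments reaches B.
A, B, C → D: restricted closure across fragments reaches D.
B → D lies within R2.
Every dependency is enforceable on the fragments, so the decomposition is dependency-preserving.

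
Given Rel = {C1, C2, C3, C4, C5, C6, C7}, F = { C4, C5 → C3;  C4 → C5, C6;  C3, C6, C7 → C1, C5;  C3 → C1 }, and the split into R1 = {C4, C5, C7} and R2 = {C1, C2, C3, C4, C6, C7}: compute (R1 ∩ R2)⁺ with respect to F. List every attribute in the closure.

R1 ∩ R2 = {C4, C7}.
C4 → C5, C6 applies, adding C5, C6
C4, C5 → C3 applies, adding C3
C3, C6, C7 → C1, C5 applies, adding C1
Closure: {C1, C3, C4, C5, C6, C7}.

C1, C3, C4, C5, C6, C7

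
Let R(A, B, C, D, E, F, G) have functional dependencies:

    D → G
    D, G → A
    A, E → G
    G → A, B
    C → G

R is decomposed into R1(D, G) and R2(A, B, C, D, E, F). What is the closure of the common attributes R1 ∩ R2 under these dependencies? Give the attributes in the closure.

R1 ∩ R2 = {D}.
D → G applies, adding G
D, G → A applies, adding A
G → A, B applies, adding B
Closure: {A, B, D, G}.

A, B, D, G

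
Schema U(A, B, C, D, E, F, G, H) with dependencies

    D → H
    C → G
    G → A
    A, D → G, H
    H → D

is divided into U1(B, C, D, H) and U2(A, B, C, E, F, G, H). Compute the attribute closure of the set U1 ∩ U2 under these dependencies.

A, B, C, D, G, H

U1 ∩ U2 = {B, C, H}.
C → G applies, adding G
G → A applies, adding A
H → D applies, adding D
Closure: {A, B, C, D, G, H}.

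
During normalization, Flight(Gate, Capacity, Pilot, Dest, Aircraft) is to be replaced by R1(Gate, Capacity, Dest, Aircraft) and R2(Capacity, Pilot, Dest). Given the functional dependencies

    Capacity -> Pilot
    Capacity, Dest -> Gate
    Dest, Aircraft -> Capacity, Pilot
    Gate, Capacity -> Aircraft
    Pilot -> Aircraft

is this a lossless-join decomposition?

Common attributes: R1 ∩ R2 = {Capacity, Dest}.
Closure of {Capacity, Dest}: Capacity → Pilot applies, adding Pilot; Capacity, Dest → Gate applies, adding Gate; Gate, Capacity → Aircraft applies, adding Aircraft. So (Capacity, Dest)⁺ = {Gate, Capacity, Pilot, Dest, Aircraft}.
This closure contains every attribute of R1, so R1 ∩ R2 → R1. The join is lossless.

Yes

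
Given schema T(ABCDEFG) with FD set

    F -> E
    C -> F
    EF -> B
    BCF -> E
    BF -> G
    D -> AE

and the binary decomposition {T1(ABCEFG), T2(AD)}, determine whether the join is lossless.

Common attributes: T1 ∩ T2 = {A}.
No dependency enlarges {A}, so (A)⁺ = {A}.
The closure contains neither all of T1 = {ABCEFG} nor all of T2 = {AD}, so the common attributes are not a superkey of either fragment. The join is lossy.

No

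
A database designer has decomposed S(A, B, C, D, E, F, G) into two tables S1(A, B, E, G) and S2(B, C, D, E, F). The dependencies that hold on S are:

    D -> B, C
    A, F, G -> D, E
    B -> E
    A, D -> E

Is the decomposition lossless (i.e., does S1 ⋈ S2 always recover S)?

Common attributes: S1 ∩ S2 = {B, E}.
No dependency enlarges {B, E}, so (B, E)⁺ = {B, E}.
The closure contains neither all of S1 = {A, B, E, G} nor all of S2 = {B, C, D, E, F}, so the common attributes are not a superkey of either fragment. The join is lossy.

No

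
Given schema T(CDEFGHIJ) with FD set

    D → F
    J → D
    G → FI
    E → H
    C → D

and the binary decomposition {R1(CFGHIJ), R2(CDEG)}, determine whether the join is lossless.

No

Common attributes: R1 ∩ R2 = {CG}.
Closure of {CG}: G → FI applies, adding FI; C → D applies, adding D. So (CG)⁺ = {CDFGI}.
The closure contains neither all of R1 = {CFGHIJ} nor all of R2 = {CDEG}, so the common attributes are not a superkey of either fragment. The join is lossy.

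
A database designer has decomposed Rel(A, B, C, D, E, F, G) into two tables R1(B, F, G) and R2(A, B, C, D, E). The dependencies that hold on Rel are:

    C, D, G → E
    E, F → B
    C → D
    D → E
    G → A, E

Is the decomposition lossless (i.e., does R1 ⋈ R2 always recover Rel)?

Common attributes: R1 ∩ R2 = {B}.
No dependency enlarges {B}, so (B)⁺ = {B}.
The closure contains neither all of R1 = {B, F, G} nor all of R2 = {A, B, C, D, E}, so the common attributes are not a superkey of either fragment. The join is lossy.

No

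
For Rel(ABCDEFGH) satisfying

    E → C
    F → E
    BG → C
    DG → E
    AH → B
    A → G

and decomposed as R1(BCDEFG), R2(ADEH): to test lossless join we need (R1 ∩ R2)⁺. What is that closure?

R1 ∩ R2 = {DE}.
E → C applies, adding C
Closure: {CDE}.

CDE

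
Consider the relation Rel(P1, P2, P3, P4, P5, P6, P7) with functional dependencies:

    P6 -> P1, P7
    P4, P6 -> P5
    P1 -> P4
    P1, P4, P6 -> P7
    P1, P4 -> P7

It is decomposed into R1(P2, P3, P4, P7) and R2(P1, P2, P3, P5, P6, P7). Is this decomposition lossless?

Common attributes: R1 ∩ R2 = {P2, P3, P7}.
No dependency enlarges {P2, P3, P7}, so (P2, P3, P7)⁺ = {P2, P3, P7}.
The closure contains neither all of R1 = {P2, P3, P4, P7} nor all of R2 = {P1, P2, P3, P5, P6, P7}, so the common attributes are not a superkey of either fragment. The join is lossy.

No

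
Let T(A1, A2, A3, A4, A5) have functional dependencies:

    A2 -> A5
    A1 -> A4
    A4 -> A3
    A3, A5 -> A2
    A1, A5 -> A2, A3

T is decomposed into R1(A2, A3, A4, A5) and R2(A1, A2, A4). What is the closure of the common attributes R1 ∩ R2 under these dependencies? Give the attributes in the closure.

R1 ∩ R2 = {A2, A4}.
A2 → A5 applies, adding A5
A4 → A3 applies, adding A3
Closure: {A2, A3, A4, A5}.

A2, A3, A4, A5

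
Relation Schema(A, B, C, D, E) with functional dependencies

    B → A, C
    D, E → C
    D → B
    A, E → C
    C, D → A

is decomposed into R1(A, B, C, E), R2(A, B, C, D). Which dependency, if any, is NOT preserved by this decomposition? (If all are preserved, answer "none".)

none

B → A, C lies within R1.
D, E → C: restricted closure across fragments reaches C.
D → B lies within R2.
A, E → C lies within R1.
C, D → A lies within R2.
Every dependency is enforceable on the fragments, so the decomposition is dependency-preserving.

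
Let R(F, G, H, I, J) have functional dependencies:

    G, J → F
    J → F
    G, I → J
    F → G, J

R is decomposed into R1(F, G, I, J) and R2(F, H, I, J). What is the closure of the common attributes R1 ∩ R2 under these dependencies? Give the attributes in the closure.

F, G, I, J

R1 ∩ R2 = {F, I, J}.
F → G, J applies, adding G
Closure: {F, G, I, J}.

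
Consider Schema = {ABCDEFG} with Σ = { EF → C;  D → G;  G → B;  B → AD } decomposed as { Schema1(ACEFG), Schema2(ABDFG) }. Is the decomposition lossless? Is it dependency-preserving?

Lossless test: (AFG)⁺ = {ABDFG}, which contains all of one fragment — lossless.
Dependency preservation: every FD's attributes lie within a single fragment, so each can be enforced locally — preserved.

lossless and dependency-preserving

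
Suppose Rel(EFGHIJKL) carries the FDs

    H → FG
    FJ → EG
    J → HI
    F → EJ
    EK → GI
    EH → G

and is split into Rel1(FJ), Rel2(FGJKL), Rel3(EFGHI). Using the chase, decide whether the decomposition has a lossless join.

Yes

Chase test. Columns are EFGHIJKL; row i has aⱼ where attribute j ∈ Reli, else bᵢⱼ.
Initial tableau (one row per fragment):
  row 1: b11 a2 b13 b14 b15 a6 b17 b18
  row 2: b21 a2 a3 b24 b25 a6 a7 a8
  row 3: a1 a2 a3 a4 a5 b36 b37 b38
Rows 1 and 2 agree on FJ; apply FJ→EG and equate their EG entries.
Rows 1 and 2 agree on J; apply J→HI and equate their HI entries.
Rows 1 and 3 agree on F; apply F→EJ and equate their EJ entries.
Rows 1 and 3 agree on J; apply J→HI and equate their HI entries.
Row 2 is now all distinguished symbols — the join is lossless.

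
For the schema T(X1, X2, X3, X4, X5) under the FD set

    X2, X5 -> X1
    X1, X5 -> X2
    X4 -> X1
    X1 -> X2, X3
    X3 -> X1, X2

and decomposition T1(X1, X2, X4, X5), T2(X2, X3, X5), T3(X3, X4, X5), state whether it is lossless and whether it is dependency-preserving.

lossless but not dependency-preserving

Lossless test (chase): Rows 1 and 2 agree on X2, X5; apply X2, X5→X1 and equate their X1 entries. Rows 1 and 3 agree on X4; apply X4→X1 and equate their X1 entries. Rows 1 and 2 agree on X1; apply X1→X2, X3 and equate their X2, X3 entries. Rows 1 and 3 agree on X1; apply X1→X2, X3 and equate their X2, X3 entries. Row 1 is now all distinguished symbols — the join is lossless.
Dependency preservation: the restricted closure of {X1} across the fragments never reaches {X2, X3}, so X1 → X2, X3 cannot be enforced without a join — not preserved.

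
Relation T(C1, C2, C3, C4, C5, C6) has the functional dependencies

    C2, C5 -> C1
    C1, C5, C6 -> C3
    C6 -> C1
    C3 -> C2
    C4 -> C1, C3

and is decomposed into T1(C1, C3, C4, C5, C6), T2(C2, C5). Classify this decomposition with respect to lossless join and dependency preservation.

lossy and not dependency-preserving

Lossless test: (C5)⁺ = {C5}, which is a superkey of neither fragment — lossy.
Dependency preservation: the restricted closure of {C2, C5} across the fragments never reaches {C1}, so C2, C5 → C1 cannot be enforced without a join — not preserved.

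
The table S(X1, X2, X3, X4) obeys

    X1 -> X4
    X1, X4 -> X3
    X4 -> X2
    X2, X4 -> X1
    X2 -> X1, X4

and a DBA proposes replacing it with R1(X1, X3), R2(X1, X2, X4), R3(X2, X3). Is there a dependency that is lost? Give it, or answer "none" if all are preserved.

none

X1 → X4 lies within R2.
X1, X4 → X3: restricted closure across fragments reaches X3.
X4 → X2 lies within R2.
X2, X4 → X1 lies within R2.
X2 → X1, X4 lies within R2.
Every dependency is enforceable on the fragments, so the decomposition is dependency-preserving.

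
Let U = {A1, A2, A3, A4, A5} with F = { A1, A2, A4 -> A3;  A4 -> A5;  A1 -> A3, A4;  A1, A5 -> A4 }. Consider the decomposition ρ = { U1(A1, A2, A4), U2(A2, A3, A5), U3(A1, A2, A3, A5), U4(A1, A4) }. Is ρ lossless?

Yes

Chase test. Columns are A1, A2, A3, A4, A5; row i has aⱼ where attribute j ∈ Ui, else bᵢⱼ.
Initial tableau (one row per fragment):
  row 1: a1 a2 b13 a4 b15
  row 2: b21 a2 a3 b24 a5
  row 3: a1 a2 a3 b34 a5
  row 4: a1 b42 b43 a4 b45
Rows 1 and 4 agree on A4; apply A4→A5 and equate their A5 entries.
Rows 1 and 3 agree on A1; apply A1→A3, A4 and equate their A3, A4 entries.
Rows 1 and 4 agree on A1; apply A1→A3, A4 and equate their A3, A4 entries.
Rows 1 and 3 agree on A4; apply A4→A5 and equate their A5 entries.
Row 1 is now all distinguished symbols — the join is lossless.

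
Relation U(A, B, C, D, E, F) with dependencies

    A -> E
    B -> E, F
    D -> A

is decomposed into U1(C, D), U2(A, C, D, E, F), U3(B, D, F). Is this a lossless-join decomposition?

Chase test. Columns are A, B, C, D, E, F; row i has aⱼ where attribute j ∈ Ui, else bᵢⱼ.
Initial tableau (one row per fragment):
  row 1: b11 b12 a3 a4 b15 b16
  row 2: a1 b22 a3 a4 a5 a6
  row 3: b31 a2 b33 a4 b35 a6
Rows 1 and 2 agree on D; apply D→A and equate their A entries.
Rows 1 and 3 agree on D; apply D→A and equate their A entries.
Rows 1 and 2 agree on A; apply A→E and equate their E entries.
Rows 1 and 3 agree on A; apply A→E and equate their E entries.
No row becomes fully distinguished — the join is lossy.

No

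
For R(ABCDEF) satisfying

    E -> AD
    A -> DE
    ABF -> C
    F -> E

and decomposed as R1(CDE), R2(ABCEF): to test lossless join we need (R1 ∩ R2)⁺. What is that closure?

R1 ∩ R2 = {CE}.
E → AD applies, adding AD
Closure: {ACDE}.

ACDE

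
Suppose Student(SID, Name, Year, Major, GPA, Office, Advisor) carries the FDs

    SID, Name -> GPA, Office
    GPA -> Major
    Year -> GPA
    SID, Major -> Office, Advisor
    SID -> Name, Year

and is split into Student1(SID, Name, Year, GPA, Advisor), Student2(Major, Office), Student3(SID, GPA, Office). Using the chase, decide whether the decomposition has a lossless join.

Chase test. Columns are SID, Name, Year, Major, GPA, Office, Advisor; row i has aⱼ where attribute j ∈ Studenti, else bᵢⱼ.
Initial tableau (one row per fragment):
  row 1: a1 a2 a3 b14 a5 b16 a7
  row 2: b21 b22 b23 a4 b25 a6 b27
  row 3: a1 b32 b33 b34 a5 a6 b37
Rows 1 and 3 agree on GPA; apply GPA→Major and equate their Major entries.
Rows 1 and 3 agree on SID, Major; apply SID, Major→Office, Advisor and equate their Office, Advisor entries.
Rows 1 and 3 agree on SID; apply SID→Name, Year and equate their Name, Year entries.
No row becomes fully distinguished — the join is lossy.

No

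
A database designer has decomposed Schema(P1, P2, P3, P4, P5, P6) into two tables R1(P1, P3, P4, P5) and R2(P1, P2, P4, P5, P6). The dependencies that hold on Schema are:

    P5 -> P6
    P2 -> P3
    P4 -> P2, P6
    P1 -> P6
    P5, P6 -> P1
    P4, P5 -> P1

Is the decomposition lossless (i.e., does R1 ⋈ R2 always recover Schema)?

Common attributes: R1 ∩ R2 = {P1, P4, P5}.
Closure of {P1, P4, P5}: P5 → P6 applies, adding P6; P4 → P2, P6 applies, adding P2; P2 → P3 applies, adding P3. So (P1, P4, P5)⁺ = {P1, P2, P3, P4, P5, P6}.
This closure contains every attribute of R1, so R1 ∩ R2 → R1. The join is lossless.

Yes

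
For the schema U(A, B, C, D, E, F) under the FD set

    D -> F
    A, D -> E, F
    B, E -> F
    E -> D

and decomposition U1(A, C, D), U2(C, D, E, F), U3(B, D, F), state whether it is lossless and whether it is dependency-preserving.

Lossless test (chase): Rows 1 and 2 agree on D; apply D→F and equate their F entries. No row becomes fully distinguished — the join is lossy.
Dependency preservation: the restricted closure of {A, D} across the fragments never reaches {E, F}, so A, D → E, F cannot be enforced without a join — not preserved.

lossy and not dependency-preserving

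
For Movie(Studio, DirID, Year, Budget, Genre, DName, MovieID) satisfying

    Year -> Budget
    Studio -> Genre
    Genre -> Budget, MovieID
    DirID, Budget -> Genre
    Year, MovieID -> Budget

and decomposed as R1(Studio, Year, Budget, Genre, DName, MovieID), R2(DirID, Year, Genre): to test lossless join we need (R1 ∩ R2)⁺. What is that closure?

Year, Budget, Genre, MovieID

R1 ∩ R2 = {Year, Genre}.
Year → Budget applies, adding Budget
Genre → Budget, MovieID applies, adding MovieID
Closure: {Year, Budget, Genre, MovieID}.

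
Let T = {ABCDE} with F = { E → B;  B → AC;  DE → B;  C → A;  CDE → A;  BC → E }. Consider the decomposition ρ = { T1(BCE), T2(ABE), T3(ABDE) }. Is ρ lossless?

Yes

Chase test. Columns are ABCDE; row i has aⱼ where attribute j ∈ Ti, else bᵢⱼ.
Initial tableau (one row per fragment):
  row 1: b11 a2 a3 b14 a5
  row 2: a1 a2 b23 b24 a5
  row 3: a1 a2 b33 a4 a5
Rows 1 and 2 agree on B; apply B→AC and equate their AC entries.
Rows 1 and 3 agree on B; apply B→AC and equate their AC entries.
Row 3 is now all distinguished symbols — the join is lossless.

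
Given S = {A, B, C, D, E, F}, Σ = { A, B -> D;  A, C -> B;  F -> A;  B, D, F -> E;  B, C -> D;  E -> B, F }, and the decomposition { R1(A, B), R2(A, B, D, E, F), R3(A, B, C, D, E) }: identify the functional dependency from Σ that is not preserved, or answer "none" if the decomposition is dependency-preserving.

A, B → D lies within R2.
A, C → B lies within R3.
F → A lies within R2.
B, D, F → E lies within R2.
B, C → D lies within R3.
E → B, F lies within R2.
Every dependency is enforceable on the fragments, so the decomposition is dependency-preserving.

none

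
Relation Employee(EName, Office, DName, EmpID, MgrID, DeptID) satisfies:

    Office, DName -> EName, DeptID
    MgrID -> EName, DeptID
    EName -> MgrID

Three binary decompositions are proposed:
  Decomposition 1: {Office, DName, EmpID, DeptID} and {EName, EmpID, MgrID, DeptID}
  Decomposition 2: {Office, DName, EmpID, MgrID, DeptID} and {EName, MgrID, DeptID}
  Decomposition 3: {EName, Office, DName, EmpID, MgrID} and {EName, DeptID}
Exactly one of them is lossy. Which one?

Decomposition 1

Decomposition 1: common = {EmpID, DeptID}, closure = {EmpID, DeptID} → lossy.
Decomposition 2: common = {MgrID, DeptID}, closure = {EName, MgrID, DeptID} → lossless.
Decomposition 3: common = {EName}, closure = {EName, MgrID, DeptID} → lossless.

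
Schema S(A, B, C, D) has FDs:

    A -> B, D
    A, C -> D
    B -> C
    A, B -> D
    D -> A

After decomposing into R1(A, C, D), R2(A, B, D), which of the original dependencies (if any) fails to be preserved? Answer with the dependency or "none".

B -> C

Check B → C: no single fragment contains all of {B, C}, and the restricted closure of {B} across the fragments never reaches {C}.
A → B, D is preserved.
A, C → D is preserved.
A, B → D is preserved.
D → A is preserved.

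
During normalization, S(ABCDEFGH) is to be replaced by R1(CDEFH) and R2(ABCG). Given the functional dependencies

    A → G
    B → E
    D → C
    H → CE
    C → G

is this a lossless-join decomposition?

Common attributes: R1 ∩ R2 = {C}.
Closure of {C}: C → G applies, adding G. So (C)⁺ = {CG}.
The closure contains neither all of R1 = {CDEFH} nor all of R2 = {ABCG}, so the common attributes are not a superkey of either fragment. The join is lossy.

No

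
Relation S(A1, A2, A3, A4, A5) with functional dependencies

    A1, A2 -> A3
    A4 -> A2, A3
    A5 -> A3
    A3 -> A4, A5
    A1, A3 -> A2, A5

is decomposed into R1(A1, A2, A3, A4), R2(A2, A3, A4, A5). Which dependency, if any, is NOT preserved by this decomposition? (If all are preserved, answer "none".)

A1, A2 → A3 lies within R1.
A4 → A2, A3 lies within R1.
A5 → A3 lies within R2.
A3 → A4, A5 lies within R2.
A1, A3 → A2, A5: restricted closure across fragments reaches A2, A5.
Every dependency is enforceable on the fragments, so the decomposition is dependency-preserving.

none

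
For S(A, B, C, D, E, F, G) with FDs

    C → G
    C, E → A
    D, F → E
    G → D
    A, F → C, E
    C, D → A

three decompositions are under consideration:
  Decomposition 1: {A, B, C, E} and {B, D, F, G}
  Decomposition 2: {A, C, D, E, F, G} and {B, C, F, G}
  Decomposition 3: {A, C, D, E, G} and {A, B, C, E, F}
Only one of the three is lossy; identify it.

Decomposition 1: common = {B}, closure = {B} → lossy.
Decomposition 2: common = {C, F, G}, closure = {A, C, D, E, F, G} → lossless.
Decomposition 3: common = {A, C, E}, closure = {A, C, D, E, G} → lossless.

Decomposition 1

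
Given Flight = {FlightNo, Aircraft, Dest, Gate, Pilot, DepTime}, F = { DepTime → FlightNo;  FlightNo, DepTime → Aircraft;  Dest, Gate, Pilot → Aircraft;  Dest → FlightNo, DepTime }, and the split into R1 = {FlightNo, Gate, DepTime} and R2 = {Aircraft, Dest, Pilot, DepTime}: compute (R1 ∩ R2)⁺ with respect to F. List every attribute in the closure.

FlightNo, Aircraft, DepTime

R1 ∩ R2 = {DepTime}.
DepTime → FlightNo applies, adding FlightNo
FlightNo, DepTime → Aircraft applies, adding Aircraft
Closure: {FlightNo, Aircraft, DepTime}.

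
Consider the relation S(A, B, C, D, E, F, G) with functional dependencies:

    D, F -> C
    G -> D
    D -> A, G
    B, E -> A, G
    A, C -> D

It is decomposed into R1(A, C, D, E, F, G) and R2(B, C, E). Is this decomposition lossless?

No

Common attributes: R1 ∩ R2 = {C, E}.
No dependency enlarges {C, E}, so (C, E)⁺ = {C, E}.
The closure contains neither all of R1 = {A, C, D, E, F, G} nor all of R2 = {B, C, E}, so the common attributes are not a superkey of either fragment. The join is lossy.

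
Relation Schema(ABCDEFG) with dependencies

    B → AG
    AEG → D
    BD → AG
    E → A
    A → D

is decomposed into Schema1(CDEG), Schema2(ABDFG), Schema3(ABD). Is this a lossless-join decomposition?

Chase test. Columns are ABCDEFG; row i has aⱼ where attribute j ∈ Schemai, else bᵢⱼ.
Initial tableau (one row per fragment):
  row 1: b11 b12 a3 a4 a5 b16 a7
  row 2: a1 a2 b23 a4 b25 a6 a7
  row 3: a1 a2 b33 a4 b35 b36 b37
Rows 2 and 3 agree on B; apply B→AG and equate their AG entries.
No row becomes fully distinguished — the join is lossy.

No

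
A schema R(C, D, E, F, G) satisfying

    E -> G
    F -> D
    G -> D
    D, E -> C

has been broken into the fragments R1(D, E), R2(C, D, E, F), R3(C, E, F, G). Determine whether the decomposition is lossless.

Yes

Chase test. Columns are C, D, E, F, G; row i has aⱼ where attribute j ∈ Ri, else bᵢⱼ.
Initial tableau (one row per fragment):
  row 1: b11 a2 a3 b14 b15
  row 2: a1 a2 a3 a4 b25
  row 3: a1 b32 a3 a4 a5
Rows 1 and 2 agree on E; apply E→G and equate their G entries.
Rows 1 and 3 agree on E; apply E→G and equate their G entries.
Rows 2 and 3 agree on F; apply F→D and equate their D entries.
Rows 1 and 2 agree on D, E; apply D, E→C and equate their C entries.
Row 2 is now all distinguished symbols — the join is lossless.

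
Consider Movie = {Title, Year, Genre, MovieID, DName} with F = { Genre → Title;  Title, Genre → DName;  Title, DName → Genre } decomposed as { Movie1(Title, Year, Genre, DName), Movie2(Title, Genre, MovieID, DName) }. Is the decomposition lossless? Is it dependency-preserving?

lossy but dependency-preserving

Lossless test: (Title, Genre, DName)⁺ = {Title, Genre, DName}, which is a superkey of neither fragment — lossy.
Dependency preservation: every FD's attributes lie within a single fragment, so each can be enforced locally — preserved.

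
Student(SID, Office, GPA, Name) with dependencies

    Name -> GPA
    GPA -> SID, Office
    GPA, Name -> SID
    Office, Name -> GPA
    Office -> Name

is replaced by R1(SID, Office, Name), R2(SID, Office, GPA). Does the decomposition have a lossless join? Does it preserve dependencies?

lossless and dependency-preserving

Lossless test: (SID, Office)⁺ = {SID, Office, GPA, Name}, which contains all of one fragment — lossless.
Dependency preservation: Name → GPA; GPA, Name → SID; Office, Name → GPA are not contained in any single fragment, but the restricted closure of each left-hand side across the fragments still reaches the right-hand side; the remaining FDs each lie inside some fragment. All dependencies are preserved.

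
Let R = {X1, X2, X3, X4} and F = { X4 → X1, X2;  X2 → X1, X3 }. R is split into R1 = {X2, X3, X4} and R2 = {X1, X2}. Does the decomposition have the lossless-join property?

Common attributes: R1 ∩ R2 = {X2}.
Closure of {X2}: X2 → X1, X3 applies, adding X1, X3. So (X2)⁺ = {X1, X2, X3}.
This closure contains every attribute of R2, so R1 ∩ R2 → R2. The join is lossless.

Yes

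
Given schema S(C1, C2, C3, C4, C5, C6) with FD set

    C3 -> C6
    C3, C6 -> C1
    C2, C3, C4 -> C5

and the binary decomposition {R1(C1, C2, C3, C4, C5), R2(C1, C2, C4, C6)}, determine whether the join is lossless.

No

Common attributes: R1 ∩ R2 = {C1, C2, C4}.
No dependency enlarges {C1, C2, C4}, so (C1, C2, C4)⁺ = {C1, C2, C4}.
The closure contains neither all of R1 = {C1, C2, C3, C4, C5} nor all of R2 = {C1, C2, C4, C6}, so the common attributes are not a superkey of either fragment. The join is lossy.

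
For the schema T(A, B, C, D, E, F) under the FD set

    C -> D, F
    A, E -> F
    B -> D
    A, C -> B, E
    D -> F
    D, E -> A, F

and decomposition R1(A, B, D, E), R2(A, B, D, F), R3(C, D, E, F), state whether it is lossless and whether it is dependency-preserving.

lossy and not dependency-preserving

Lossless test (chase): Rows 1 and 2 agree on D; apply D→F and equate their F entries. Rows 1 and 3 agree on D, E; apply D, E→A, F and equate their A, F entries. No row becomes fully distinguished — the join is lossy.
Dependency preservation: the restricted closure of {A, E} across the fragments never reaches {F}, so A, E → F cannot be enforced without a join — not preserved.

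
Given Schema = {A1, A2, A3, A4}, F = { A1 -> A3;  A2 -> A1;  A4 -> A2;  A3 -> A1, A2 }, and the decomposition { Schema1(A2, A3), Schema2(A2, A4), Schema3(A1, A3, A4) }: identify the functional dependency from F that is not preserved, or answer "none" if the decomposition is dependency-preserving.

none

A1 → A3 lies within Schema3.
A2 → A1: restricted closure across fragments reaches A1.
A4 → A2 lies within Schema2.
A3 → A1, A2: restricted closure across fragments reaches A1, A2.
Every dependency is enforceable on the fragments, so the decomposition is dependency-preserving.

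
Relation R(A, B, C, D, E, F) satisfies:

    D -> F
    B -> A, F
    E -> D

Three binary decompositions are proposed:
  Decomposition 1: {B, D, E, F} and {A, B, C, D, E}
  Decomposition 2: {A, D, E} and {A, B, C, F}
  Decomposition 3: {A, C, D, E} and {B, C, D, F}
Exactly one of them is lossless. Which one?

Decomposition 1: common = {B, D, E}, closure = {A, B, D, E, F} → lossless.
Decomposition 2: common = {A}, closure = {A} → lossy.
Decomposition 3: common = {C, D}, closure = {C, D, F} → lossy.

Decomposition 1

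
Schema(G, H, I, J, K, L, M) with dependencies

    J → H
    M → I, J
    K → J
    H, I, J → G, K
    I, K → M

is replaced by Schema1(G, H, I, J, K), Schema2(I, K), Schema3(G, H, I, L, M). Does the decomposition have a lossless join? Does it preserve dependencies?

Lossless test (chase): Rows 1 and 2 agree on K; apply K→J and equate their J entries. Rows 1 and 2 agree on I, K; apply I, K→M and equate their M entries. Rows 1 and 2 agree on J; apply J→H and equate their H entries. Rows 1 and 2 agree on H, I, J; apply H, I, J→G, K and equate their G, K entries. No row becomes fully distinguished — the join is lossy.
Dependency preservation: the restricted closure of {M} across the fragments never reaches {I, J}, so M → I, J cannot be enforced without a join — not preserved.

lossy and not dependency-preserving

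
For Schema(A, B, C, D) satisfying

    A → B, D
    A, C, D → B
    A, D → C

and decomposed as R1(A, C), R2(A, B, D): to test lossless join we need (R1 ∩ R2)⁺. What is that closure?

A, B, C, D

R1 ∩ R2 = {A}.
A → B, D applies, adding B, D
A, D → C applies, adding C
Closure: {A, B, C, D}.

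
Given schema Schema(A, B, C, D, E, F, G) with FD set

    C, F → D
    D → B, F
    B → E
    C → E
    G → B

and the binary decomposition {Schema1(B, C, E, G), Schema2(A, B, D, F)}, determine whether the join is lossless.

Common attributes: Schema1 ∩ Schema2 = {B}.
Closure of {B}: B → E applies, adding E. So (B)⁺ = {B, E}.
The closure contains neither all of Schema1 = {B, C, E, G} nor all of Schema2 = {A, B, D, F}, so the common attributes are not a superkey of either fragment. The join is lossy.

No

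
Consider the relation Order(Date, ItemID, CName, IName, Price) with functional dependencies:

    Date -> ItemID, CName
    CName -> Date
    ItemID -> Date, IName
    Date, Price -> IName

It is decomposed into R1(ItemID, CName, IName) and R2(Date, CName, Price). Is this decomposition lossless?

Common attributes: R1 ∩ R2 = {CName}.
Closure of {CName}: CName → Date applies, adding Date; Date → ItemID, CName applies, adding ItemID; ItemID → Date, IName applies, adding IName. So (CName)⁺ = {Date, ItemID, CName, IName}.
This closure contains every attribute of R1, so R1 ∩ R2 → R1. The join is lossless.

Yes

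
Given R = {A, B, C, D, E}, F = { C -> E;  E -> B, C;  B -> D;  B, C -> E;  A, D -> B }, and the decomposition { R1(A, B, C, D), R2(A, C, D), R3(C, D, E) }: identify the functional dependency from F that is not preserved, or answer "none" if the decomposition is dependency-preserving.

C → E lies within R3.
E → B, C: restricted closure across fragments reaches B, C.
B → D lies within R1.
B, C → E: restricted closure across fragments reaches E.
A, D → B lies within R1.
Every dependency is enforceable on the fragments, so the decomposition is dependency-preserving.

none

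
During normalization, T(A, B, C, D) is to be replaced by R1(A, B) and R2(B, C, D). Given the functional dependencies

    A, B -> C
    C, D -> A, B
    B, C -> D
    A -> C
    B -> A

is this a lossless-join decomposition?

Yes

Common attributes: R1 ∩ R2 = {B}.
Closure of {B}: B → A applies, adding A; A, B → C applies, adding C; B, C → D applies, adding D. So (B)⁺ = {A, B, C, D}.
This closure contains every attribute of R1, so R1 ∩ R2 → R1. The join is lossless.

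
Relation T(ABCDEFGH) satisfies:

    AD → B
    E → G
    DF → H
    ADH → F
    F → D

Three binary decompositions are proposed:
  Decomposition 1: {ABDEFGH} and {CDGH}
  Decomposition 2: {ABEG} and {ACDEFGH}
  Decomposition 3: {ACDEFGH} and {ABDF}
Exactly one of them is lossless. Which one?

Decomposition 1: common = {DGH}, closure = {DGH} → lossy.
Decomposition 2: common = {AEG}, closure = {AEG} → lossy.
Decomposition 3: common = {ADF}, closure = {ABDFH} → lossless.

Decomposition 3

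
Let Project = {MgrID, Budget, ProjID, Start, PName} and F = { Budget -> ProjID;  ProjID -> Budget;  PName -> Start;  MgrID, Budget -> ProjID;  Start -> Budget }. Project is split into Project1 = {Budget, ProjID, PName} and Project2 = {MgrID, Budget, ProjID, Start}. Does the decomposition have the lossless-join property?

Common attributes: Project1 ∩ Project2 = {Budget, ProjID}.
No dependency enlarges {Budget, ProjID}, so (Budget, ProjID)⁺ = {Budget, ProjID}.
The closure contains neither all of Project1 = {Budget, ProjID, PName} nor all of Project2 = {MgrID, Budget, ProjID, Start}, so the common attributes are not a superkey of either fragment. The join is lossy.

No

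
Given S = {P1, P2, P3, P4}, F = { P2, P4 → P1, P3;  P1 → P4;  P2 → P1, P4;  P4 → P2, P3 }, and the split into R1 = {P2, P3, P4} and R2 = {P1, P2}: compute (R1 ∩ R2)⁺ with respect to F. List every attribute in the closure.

P1, P2, P3, P4

R1 ∩ R2 = {P2}.
P2 → P1, P4 applies, adding P1, P4
P4 → P2, P3 applies, adding P3
Closure: {P1, P2, P3, P4}.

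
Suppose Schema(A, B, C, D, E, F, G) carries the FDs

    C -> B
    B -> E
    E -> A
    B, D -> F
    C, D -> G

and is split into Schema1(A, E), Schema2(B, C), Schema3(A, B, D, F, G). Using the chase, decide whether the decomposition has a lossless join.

Chase test. Columns are A, B, C, D, E, F, G; row i has aⱼ where attribute j ∈ Schemai, else bᵢⱼ.
Initial tableau (one row per fragment):
  row 1: a1 b12 b13 b14 a5 b16 b17
  row 2: b21 a2 a3 b24 b25 b26 b27
  row 3: a1 a2 b33 a4 b35 a6 a7
Rows 2 and 3 agree on B; apply B→E and equate their E entries.
Rows 2 and 3 agree on E; apply E→A and equate their A entries.
No row becomes fully distinguished — the join is lossy.

No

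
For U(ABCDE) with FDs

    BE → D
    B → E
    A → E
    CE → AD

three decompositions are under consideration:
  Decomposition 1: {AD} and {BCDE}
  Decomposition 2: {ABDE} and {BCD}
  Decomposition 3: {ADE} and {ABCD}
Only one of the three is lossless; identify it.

Decomposition 1: common = {D}, closure = {D} → lossy.
Decomposition 2: common = {BD}, closure = {BDE} → lossy.
Decomposition 3: common = {AD}, closure = {ADE} → lossless.

Decomposition 3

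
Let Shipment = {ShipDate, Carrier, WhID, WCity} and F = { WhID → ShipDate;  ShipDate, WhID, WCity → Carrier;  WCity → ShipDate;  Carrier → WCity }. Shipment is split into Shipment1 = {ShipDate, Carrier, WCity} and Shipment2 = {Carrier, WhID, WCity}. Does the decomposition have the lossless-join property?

Yes

Common attributes: Shipment1 ∩ Shipment2 = {Carrier, WCity}.
Closure of {Carrier, WCity}: WCity → ShipDate applies, adding ShipDate. So (Carrier, WCity)⁺ = {ShipDate, Carrier, WCity}.
This closure contains every attribute of Shipment1, so Shipment1 ∩ Shipment2 → Shipment1. The join is lossless.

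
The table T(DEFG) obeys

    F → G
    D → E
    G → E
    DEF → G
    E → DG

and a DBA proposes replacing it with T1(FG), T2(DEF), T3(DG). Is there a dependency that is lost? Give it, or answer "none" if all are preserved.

F → G lies within T1.
D → E lies within T2.
G → E: restricted closure across fragments reaches E.
DEF → G: restricted closure across fragments reaches G.
E → DG: restricted closure across fragments reaches DG.
Every dependency is enforceable on the fragments, so the decomposition is dependency-preserving.

none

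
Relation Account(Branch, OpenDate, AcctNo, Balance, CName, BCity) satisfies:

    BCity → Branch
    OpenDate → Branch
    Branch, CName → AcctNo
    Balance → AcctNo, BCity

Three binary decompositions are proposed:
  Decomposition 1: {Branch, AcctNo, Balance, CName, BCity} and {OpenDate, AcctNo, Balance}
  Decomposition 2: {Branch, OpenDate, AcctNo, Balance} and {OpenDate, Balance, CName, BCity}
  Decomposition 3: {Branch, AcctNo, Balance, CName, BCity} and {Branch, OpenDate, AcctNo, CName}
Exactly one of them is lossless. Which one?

Decomposition 2

Decomposition 1: common = {AcctNo, Balance}, closure = {Branch, AcctNo, Balance, BCity} → lossy.
Decomposition 2: common = {OpenDate, Balance}, closure = {Branch, OpenDate, AcctNo, Balance, BCity} → lossless.
Decomposition 3: common = {Branch, AcctNo, CName}, closure = {Branch, AcctNo, CName} → lossy.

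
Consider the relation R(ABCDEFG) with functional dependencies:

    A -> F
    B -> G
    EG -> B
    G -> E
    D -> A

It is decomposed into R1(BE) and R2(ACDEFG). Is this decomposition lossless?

Common attributes: R1 ∩ R2 = {E}.
No dependency enlarges {E}, so (E)⁺ = {E}.
The closure contains neither all of R1 = {BE} nor all of R2 = {ACDEFG}, so the common attributes are not a superkey of either fragment. The join is lossy.

No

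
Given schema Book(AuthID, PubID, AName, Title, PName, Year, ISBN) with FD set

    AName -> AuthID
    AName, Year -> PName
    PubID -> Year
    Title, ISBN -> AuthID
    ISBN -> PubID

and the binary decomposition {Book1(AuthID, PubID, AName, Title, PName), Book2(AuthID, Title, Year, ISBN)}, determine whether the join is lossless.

No

Common attributes: Book1 ∩ Book2 = {AuthID, Title}.
No dependency enlarges {AuthID, Title}, so (AuthID, Title)⁺ = {AuthID, Title}.
The closure contains neither all of Book1 = {AuthID, PubID, AName, Title, PName} nor all of Book2 = {AuthID, Title, Year, ISBN}, so the common attributes are not a superkey of either fragment. The join is lossy.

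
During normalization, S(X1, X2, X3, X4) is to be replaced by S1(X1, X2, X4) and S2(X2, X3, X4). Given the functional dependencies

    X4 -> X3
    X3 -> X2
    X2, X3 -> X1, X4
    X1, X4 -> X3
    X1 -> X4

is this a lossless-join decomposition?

Yes

Common attributes: S1 ∩ S2 = {X2, X4}.
Closure of {X2, X4}: X4 → X3 applies, adding X3; X2, X3 → X1, X4 applies, adding X1. So (X2, X4)⁺ = {X1, X2, X3, X4}.
This closure contains every attribute of S1, so S1 ∩ S2 → S1. The join is lossless.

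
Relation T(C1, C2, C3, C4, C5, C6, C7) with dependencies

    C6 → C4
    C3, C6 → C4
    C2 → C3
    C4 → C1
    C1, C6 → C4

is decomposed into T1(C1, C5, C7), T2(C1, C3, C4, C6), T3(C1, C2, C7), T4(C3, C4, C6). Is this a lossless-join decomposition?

No

Chase test. Columns are C1, C2, C3, C4, C5, C6, C7; row i has aⱼ where attribute j ∈ Ti, else bᵢⱼ.
Initial tableau (one row per fragment):
  row 1: a1 b12 b13 b14 a5 b16 a7
  row 2: a1 b22 a3 a4 b25 a6 b27
  row 3: a1 a2 b33 b34 b35 b36 a7
  row 4: b41 b42 a3 a4 b45 a6 b47
Rows 2 and 4 agree on C4; apply C4→C1 and equate their C1 entries.
No row becomes fully distinguished — the join is lossy.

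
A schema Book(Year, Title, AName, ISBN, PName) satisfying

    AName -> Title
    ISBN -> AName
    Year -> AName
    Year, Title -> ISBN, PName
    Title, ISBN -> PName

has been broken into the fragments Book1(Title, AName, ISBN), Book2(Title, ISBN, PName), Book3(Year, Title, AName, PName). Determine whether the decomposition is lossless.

No

Chase test. Columns are Year, Title, AName, ISBN, PName; row i has aⱼ where attribute j ∈ Booki, else bᵢⱼ.
Initial tableau (one row per fragment):
  row 1: b11 a2 a3 a4 b15
  row 2: b21 a2 b23 a4 a5
  row 3: a1 a2 a3 b34 a5
Rows 1 and 2 agree on ISBN; apply ISBN→AName and equate their AName entries.
Rows 1 and 2 agree on Title, ISBN; apply Title, ISBN→PName and equate their PName entries.
No row becomes fully distinguished — the join is lossy.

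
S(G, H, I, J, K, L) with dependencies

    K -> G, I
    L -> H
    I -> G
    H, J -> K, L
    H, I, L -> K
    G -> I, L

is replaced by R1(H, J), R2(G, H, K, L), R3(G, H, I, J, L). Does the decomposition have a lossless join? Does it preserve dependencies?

Lossless test (chase): Rows 1 and 3 agree on H, J; apply H, J→K, L and equate their K, L entries. Rows 2 and 3 agree on G; apply G→I, L and equate their I, L entries. Rows 1 and 3 agree on K; apply K→G, I and equate their G, I entries. Rows 1 and 2 agree on H, I, L; apply H, I, L→K and equate their K entries. Row 1 is now all distinguished symbols — the join is lossless.
Dependency preservation: K → G, I; H, J → K, L; H, I, L → K are not contained in any single fragment, but the restricted closure of each left-hand side across the fragments still reaches the right-hand side; the remaining FDs each lie inside some fragment. All dependencies are preserved.

lossless and dependency-preserving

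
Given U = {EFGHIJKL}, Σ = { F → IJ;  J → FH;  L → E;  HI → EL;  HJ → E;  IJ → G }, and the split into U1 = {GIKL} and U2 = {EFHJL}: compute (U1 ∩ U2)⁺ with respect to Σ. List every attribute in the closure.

EL

U1 ∩ U2 = {L}.
L → E applies, adding E
Closure: {EL}.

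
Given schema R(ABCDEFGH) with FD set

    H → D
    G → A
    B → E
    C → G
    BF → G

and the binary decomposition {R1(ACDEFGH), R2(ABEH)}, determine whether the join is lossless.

No

Common attributes: R1 ∩ R2 = {AEH}.
Closure of {AEH}: H → D applies, adding D. So (AEH)⁺ = {ADEH}.
The closure contains neither all of R1 = {ACDEFGH} nor all of R2 = {ABEH}, so the common attributes are not a superkey of either fragment. The join is lossy.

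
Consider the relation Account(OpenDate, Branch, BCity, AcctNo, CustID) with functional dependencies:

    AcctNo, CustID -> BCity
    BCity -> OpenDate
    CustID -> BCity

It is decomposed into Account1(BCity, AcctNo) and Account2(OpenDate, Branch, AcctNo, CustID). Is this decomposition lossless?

No

Common attributes: Account1 ∩ Account2 = {AcctNo}.
No dependency enlarges {AcctNo}, so (AcctNo)⁺ = {AcctNo}.
The closure contains neither all of Account1 = {BCity, AcctNo} nor all of Account2 = {OpenDate, Branch, AcctNo, CustID}, so the common attributes are not a superkey of either fragment. The join is lossy.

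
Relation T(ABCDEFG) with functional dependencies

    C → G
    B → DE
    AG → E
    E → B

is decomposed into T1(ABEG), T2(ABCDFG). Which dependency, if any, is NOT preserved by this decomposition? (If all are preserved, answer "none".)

C → G lies within T2.
B → DE: restricted closure across fragments reaches DE.
AG → E lies within T1.
E → B lies within T1.
Every dependency is enforceable on the fragments, so the decomposition is dependency-preserving.

none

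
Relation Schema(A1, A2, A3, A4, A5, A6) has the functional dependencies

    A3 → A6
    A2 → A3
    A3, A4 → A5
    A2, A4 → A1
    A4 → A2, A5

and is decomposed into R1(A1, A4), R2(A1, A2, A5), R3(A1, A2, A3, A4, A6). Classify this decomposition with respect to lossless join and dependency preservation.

lossy and not dependency-preserving

Lossless test (chase): Rows 2 and 3 agree on A2; apply A2→A3 and equate their A3 entries. Rows 1 and 3 agree on A4; apply A4→A2, A5 and equate their A2, A5 entries. Rows 2 and 3 agree on A3; apply A3→A6 and equate their A6 entries. Rows 1 and 2 agree on A2; apply A2→A3 and equate their A3 entries. Rows 1 and 2 agree on A3; apply A3→A6 and equate their A6 entries. No row becomes fully distinguished — the join is lossy.
Dependency preservation: the restricted closure of {A3, A4} across the fragments never reaches {A5}, so A3, A4 → A5 cannot be enforced without a join — not preserved.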